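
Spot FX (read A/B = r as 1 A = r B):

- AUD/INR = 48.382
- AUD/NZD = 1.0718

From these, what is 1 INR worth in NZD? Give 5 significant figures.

1 INR ÷ 48.382 = 0.0206688 AUD
0.0206688 AUD × 1.0718 = 0.0221529 NZD

INR/NZD = 0.022153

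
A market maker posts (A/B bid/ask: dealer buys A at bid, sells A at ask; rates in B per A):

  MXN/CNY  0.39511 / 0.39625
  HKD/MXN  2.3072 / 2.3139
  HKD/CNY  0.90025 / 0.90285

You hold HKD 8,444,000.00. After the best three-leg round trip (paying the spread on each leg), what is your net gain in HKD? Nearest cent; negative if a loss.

Net profit: HKD 81,814.65

Best loop HKD → MXN → CNY → HKD:
HKD 8,444,000.00 × 2.3072 (sell HKD at bid) = MXN 19,481,996.80
MXN 19,481,996.80 × 0.39511 (sell MXN at bid) = CNY 7,697,531.76
CNY 7,697,531.76 ÷ 0.90285 (buy HKD at ask) = HKD 8,525,814.65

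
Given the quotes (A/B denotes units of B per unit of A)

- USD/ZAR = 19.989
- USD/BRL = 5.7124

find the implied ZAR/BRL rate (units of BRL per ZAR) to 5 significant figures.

ZAR/BRL = 0.28578

1 ZAR ÷ 19.989 = 0.0500275 USD
0.0500275 USD × 5.7124 = 0.285777 BRL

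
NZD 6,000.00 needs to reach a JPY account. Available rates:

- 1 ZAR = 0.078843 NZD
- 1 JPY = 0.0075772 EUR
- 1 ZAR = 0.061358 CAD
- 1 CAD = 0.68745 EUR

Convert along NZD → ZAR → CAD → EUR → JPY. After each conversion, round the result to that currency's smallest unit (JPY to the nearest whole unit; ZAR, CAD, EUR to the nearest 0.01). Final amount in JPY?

JPY 423,635

NZD 6,000.00 ÷ 0.078843 = ZAR 76,100.60
ZAR 76,100.60 × 0.061358 = CAD 4,669.38
CAD 4,669.38 × 0.68745 = EUR 3,209.97
EUR 3,209.97 ÷ 0.0075772 = JPY 423,635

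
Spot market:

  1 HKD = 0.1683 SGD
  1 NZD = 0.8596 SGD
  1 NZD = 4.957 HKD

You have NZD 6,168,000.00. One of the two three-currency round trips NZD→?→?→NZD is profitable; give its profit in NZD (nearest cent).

Profit: NZD 187,324.60

Profitable loop is NZD → SGD → HKD → NZD:
NZD 6,168,000.00 × 0.8596 = SGD 5,302,012.80
SGD 5,302,012.80 ÷ 0.1683 = HKD 31,503,344.03
HKD 31,503,344.03 ÷ 4.957 = NZD 6,355,324.60
Profit = NZD 6,355,324.60 − NZD 6,168,000.00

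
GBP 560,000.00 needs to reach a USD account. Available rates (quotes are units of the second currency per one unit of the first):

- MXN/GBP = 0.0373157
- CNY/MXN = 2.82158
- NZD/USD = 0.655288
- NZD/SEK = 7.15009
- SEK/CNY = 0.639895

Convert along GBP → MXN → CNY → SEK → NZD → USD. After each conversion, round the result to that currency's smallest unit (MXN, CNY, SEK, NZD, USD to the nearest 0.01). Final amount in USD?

GBP 560,000.00 ÷ 0.0373157 = MXN 15,007,088.17
MXN 15,007,088.17 ÷ 2.82158 = CNY 5,318,682.50
CNY 5,318,682.50 ÷ 0.639895 = SEK 8,311,805.06
SEK 8,311,805.06 ÷ 7.15009 = NZD 1,162,475.59
NZD 1,162,475.59 × 0.655288 = USD 761,756.30

USD 761,756.30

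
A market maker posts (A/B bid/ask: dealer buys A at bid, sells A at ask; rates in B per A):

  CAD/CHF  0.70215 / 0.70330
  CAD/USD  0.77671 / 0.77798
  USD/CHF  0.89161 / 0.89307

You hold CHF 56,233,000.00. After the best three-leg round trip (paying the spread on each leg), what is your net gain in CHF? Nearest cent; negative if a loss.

Best loop CHF → USD → CAD → CHF:
CHF 56,233,000.00 ÷ 0.89307 (buy USD at ask) = USD 62,965,948.92
USD 62,965,948.92 ÷ 0.77798 (buy CAD at ask) = CAD 80,935,176.89
CAD 80,935,176.89 × 0.70215 (sell CAD at bid) = CHF 56,828,634.45

Net profit: CHF 595,634.45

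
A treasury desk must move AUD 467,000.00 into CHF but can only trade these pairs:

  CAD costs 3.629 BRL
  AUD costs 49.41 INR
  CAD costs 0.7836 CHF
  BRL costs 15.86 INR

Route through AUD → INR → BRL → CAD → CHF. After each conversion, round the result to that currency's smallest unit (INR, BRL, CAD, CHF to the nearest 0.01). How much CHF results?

AUD 467,000.00 × 49.41 = INR 23,074,470.00
INR 23,074,470.00 ÷ 15.86 = BRL 1,454,884.62
BRL 1,454,884.62 ÷ 3.629 = CAD 400,905.10
CAD 400,905.10 × 0.7836 = CHF 314,149.24

CHF 314,149.24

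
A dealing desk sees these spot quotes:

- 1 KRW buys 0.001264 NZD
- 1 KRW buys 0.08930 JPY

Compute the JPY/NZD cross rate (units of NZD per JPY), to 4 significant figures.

1 JPY ÷ 0.08930 = 11.1982 KRW
11.1982 KRW × 0.001264 = 0.0141545 NZD

JPY/NZD = 0.01415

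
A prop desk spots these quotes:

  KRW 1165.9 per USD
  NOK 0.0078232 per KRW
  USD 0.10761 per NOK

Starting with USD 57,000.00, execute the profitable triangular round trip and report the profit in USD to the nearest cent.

Profitable loop is USD → NOK → KRW → USD:
USD 57,000.00 ÷ 0.10761 = NOK 529,690.55
NOK 529,690.55 ÷ 0.0078232 = KRW 67,707,658
KRW 67,707,658 ÷ 1165.9 = USD 58,073.30
Profit = USD 58,073.30 − USD 57,000.00

Profit: USD 1,073.30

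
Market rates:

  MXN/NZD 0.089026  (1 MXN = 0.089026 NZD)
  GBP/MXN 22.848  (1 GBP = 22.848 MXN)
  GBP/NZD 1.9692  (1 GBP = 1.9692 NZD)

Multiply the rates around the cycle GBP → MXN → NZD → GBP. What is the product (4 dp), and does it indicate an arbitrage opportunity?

Around GBP → MXN → NZD → GBP: 1 × 22.848 × 0.089026 ÷ 1.9692 = 1.032940
Product > 1; profitable direction is GBP → MXN → NZD → GBP.

1.0329 (arbitrage exists)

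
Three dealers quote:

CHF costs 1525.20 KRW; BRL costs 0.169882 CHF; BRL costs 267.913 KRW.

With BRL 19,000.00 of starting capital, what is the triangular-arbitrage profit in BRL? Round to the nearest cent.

Profitable loop is BRL → KRW → CHF → BRL:
BRL 19,000.00 × 267.913 = KRW 5,090,347
KRW 5,090,347 ÷ 1525.20 = CHF 3,337.49
CHF 3,337.49 ÷ 0.169882 = BRL 19,645.96
Profit = BRL 19,645.96 − BRL 19,000.00

Profit: BRL 645.96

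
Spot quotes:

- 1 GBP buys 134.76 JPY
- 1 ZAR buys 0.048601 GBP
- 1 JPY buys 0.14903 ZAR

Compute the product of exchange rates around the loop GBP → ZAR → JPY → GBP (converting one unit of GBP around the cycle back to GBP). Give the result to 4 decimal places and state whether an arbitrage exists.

Around GBP → ZAR → JPY → GBP: 1 ÷ 0.048601 ÷ 0.14903 ÷ 134.76 = 1.024519
Product > 1; profitable direction is GBP → ZAR → JPY → GBP.

1.0245 (arbitrage exists)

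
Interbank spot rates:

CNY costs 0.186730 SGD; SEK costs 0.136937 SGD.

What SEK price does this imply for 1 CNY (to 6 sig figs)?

1 CNY × 0.186730 = 0.18673 SGD
0.18673 SGD ÷ 0.136937 = 1.36362 SEK

CNY/SEK = 1.36362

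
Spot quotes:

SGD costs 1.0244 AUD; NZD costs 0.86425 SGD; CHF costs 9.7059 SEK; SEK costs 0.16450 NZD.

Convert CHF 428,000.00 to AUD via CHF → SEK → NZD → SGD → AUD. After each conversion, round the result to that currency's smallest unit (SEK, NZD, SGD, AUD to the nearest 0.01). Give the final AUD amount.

AUD 604,998.71

CHF 428,000.00 × 9.7059 = SEK 4,154,125.20
SEK 4,154,125.20 × 0.16450 = NZD 683,353.60
NZD 683,353.60 × 0.86425 = SGD 590,588.35
SGD 590,588.35 × 1.0244 = AUD 604,998.71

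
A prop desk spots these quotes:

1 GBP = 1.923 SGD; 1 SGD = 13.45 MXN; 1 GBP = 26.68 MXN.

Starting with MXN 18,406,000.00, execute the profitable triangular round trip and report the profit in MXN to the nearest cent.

Profitable loop is MXN → SGD → GBP → MXN:
MXN 18,406,000.00 ÷ 13.45 = SGD 1,368,475.84
SGD 1,368,475.84 ÷ 1.923 = GBP 711,635.90
GBP 711,635.90 × 26.68 = MXN 18,986,445.82
Profit = MXN 18,986,445.82 − MXN 18,406,000.00

Profit: MXN 580,445.82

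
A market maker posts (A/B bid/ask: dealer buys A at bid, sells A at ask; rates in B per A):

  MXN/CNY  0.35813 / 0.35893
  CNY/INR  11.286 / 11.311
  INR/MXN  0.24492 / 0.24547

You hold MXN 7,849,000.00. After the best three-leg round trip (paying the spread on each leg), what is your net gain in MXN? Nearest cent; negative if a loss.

Best loop MXN → INR → CNY → MXN:
MXN 7,849,000.00 ÷ 0.24547 (buy INR at ask) = INR 31,975,394.14
INR 31,975,394.14 ÷ 11.311 (buy CNY at ask) = CNY 2,826,929.02
CNY 2,826,929.02 ÷ 0.35893 (buy MXN at ask) = MXN 7,875,989.80

Net profit: MXN 26,989.80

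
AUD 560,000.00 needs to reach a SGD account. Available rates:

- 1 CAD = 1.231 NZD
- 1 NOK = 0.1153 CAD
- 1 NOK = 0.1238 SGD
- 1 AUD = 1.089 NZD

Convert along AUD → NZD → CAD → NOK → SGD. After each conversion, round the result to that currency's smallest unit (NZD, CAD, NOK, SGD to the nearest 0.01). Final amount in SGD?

SGD 531,923.51

AUD 560,000.00 × 1.089 = NZD 609,840.00
NZD 609,840.00 ÷ 1.231 = CAD 495,402.11
CAD 495,402.11 ÷ 0.1153 = NOK 4,296,635.82
NOK 4,296,635.82 × 0.1238 = SGD 531,923.51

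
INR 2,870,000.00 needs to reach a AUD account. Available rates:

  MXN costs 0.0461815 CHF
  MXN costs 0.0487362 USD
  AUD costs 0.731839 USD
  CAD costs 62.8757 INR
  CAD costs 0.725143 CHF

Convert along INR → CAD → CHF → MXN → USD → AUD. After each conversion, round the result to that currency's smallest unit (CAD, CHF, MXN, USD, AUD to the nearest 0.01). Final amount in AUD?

INR 2,870,000.00 ÷ 62.8757 = CAD 45,645.62
CAD 45,645.62 × 0.725143 = CHF 33,099.60
CHF 33,099.60 ÷ 0.0461815 = MXN 716,728.56
MXN 716,728.56 × 0.0487362 = USD 34,930.63
USD 34,930.63 ÷ 0.731839 = AUD 47,729.94

AUD 47,729.94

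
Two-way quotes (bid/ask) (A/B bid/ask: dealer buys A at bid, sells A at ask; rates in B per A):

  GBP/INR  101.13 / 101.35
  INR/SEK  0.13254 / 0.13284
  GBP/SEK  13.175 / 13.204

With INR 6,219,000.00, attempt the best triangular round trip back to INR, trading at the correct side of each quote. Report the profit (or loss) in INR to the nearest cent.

Net profit: INR 94,090.49

Best loop INR → SEK → GBP → INR:
INR 6,219,000.00 × 0.13254 (sell INR at bid) = SEK 824,266.26
SEK 824,266.26 ÷ 13.204 (buy GBP at ask) = GBP 62,425.50
GBP 62,425.50 × 101.13 (sell GBP at bid) = INR 6,313,090.49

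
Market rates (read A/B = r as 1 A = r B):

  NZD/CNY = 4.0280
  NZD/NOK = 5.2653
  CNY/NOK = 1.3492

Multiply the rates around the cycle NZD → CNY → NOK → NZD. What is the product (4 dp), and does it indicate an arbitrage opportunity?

Around NZD → CNY → NOK → NZD: 1 × 4.0280 × 1.3492 ÷ 5.2653 = 1.032150
Product > 1; profitable direction is NZD → CNY → NOK → NZD.

1.0321 (arbitrage exists)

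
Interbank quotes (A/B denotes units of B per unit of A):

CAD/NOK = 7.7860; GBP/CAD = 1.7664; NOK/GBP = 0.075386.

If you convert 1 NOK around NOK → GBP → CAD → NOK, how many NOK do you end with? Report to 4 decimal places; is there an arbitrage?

Around NOK → GBP → CAD → NOK: 1 × 0.075386 × 1.7664 × 7.7860 = 1.036798
Product > 1; profitable direction is NOK → GBP → CAD → NOK.

1.0368 (arbitrage exists)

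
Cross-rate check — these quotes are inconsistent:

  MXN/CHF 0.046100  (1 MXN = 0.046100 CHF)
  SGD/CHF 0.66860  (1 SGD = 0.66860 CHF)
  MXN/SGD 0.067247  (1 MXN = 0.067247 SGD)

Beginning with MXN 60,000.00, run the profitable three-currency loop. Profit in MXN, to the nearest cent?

Profit: MXN 1,519.51

Profitable loop is MXN → CHF → SGD → MXN:
MXN 60,000.00 × 0.046100 = CHF 2,766.00
CHF 2,766.00 ÷ 0.66860 = SGD 4,137.00
SGD 4,137.00 ÷ 0.067247 = MXN 61,519.51
Profit = MXN 61,519.51 − MXN 60,000.00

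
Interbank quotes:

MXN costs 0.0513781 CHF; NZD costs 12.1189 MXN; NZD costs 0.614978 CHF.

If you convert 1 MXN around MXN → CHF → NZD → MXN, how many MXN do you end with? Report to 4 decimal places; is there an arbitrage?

1.0125 (arbitrage exists)

Around MXN → CHF → NZD → MXN: 1 × 0.0513781 ÷ 0.614978 × 12.1189 = 1.012469
Product > 1; profitable direction is MXN → CHF → NZD → MXN.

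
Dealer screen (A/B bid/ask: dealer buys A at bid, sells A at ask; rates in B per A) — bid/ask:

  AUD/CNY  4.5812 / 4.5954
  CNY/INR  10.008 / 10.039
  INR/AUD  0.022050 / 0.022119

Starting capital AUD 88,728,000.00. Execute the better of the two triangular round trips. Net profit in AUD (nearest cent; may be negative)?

Net profit: AUD 972,700.55

Best loop AUD → CNY → INR → AUD:
AUD 88,728,000.00 × 4.5812 (sell AUD at bid) = CNY 406,480,713.60
CNY 406,480,713.60 × 10.008 (sell CNY at bid) = INR 4,068,058,981.71
INR 4,068,058,981.71 × 0.022050 (sell INR at bid) = AUD 89,700,700.55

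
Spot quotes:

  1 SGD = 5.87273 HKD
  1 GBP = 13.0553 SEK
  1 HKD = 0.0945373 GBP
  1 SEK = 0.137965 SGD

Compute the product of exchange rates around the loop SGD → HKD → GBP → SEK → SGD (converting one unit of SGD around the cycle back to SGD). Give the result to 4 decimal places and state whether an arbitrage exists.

Around SGD → HKD → GBP → SEK → SGD: 1 × 5.87273 × 0.0945373 × 13.0553 × 0.137965 = 0.999998
Product ≈ 1 (deviation 0.000%, within rounding noise).

1.0000 (no arbitrage)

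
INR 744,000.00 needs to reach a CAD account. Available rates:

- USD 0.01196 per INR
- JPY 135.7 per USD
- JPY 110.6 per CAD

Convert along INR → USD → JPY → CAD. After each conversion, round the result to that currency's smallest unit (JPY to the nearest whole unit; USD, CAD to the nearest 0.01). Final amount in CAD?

CAD 10,917.64

INR 744,000.00 × 0.01196 = USD 8,898.24
USD 8,898.24 × 135.7 = JPY 1,207,491
JPY 1,207,491 ÷ 110.6 = CAD 10,917.64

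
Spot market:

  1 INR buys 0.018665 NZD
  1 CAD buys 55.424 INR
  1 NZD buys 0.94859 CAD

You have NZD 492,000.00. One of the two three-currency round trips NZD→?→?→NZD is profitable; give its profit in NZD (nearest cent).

Profit: NZD 9,372.72

Profitable loop is NZD → INR → CAD → NZD:
NZD 492,000.00 ÷ 0.018665 = INR 26,359,496.38
INR 26,359,496.38 ÷ 55.424 = CAD 475,597.15
CAD 475,597.15 ÷ 0.94859 = NZD 501,372.72
Profit = NZD 501,372.72 − NZD 492,000.00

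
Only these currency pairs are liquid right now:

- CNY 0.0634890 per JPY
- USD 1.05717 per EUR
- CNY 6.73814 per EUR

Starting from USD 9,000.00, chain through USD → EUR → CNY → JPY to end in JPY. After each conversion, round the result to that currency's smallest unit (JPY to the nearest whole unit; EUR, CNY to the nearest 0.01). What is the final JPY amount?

USD 9,000.00 ÷ 1.05717 = EUR 8,513.29
EUR 8,513.29 × 6.73814 = CNY 57,363.74
CNY 57,363.74 ÷ 0.0634890 = JPY 903,522

JPY 903,522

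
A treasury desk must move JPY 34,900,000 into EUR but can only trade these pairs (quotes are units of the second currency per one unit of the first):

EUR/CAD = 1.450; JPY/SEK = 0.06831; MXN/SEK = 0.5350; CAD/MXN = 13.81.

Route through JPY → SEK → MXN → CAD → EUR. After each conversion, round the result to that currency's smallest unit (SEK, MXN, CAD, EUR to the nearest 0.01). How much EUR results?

JPY 34,900,000 × 0.06831 = SEK 2,384,019.00
SEK 2,384,019.00 ÷ 0.5350 = MXN 4,456,110.28
MXN 4,456,110.28 ÷ 13.81 = CAD 322,672.72
CAD 322,672.72 ÷ 1.450 = EUR 222,532.91

EUR 222,532.91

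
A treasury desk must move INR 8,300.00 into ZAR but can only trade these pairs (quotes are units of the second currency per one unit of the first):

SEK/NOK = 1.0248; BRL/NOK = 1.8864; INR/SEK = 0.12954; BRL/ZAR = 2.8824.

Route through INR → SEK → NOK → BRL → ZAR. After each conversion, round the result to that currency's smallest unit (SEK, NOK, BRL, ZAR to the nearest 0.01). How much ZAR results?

ZAR 1,683.61

INR 8,300.00 × 0.12954 = SEK 1,075.18
SEK 1,075.18 × 1.0248 = NOK 1,101.84
NOK 1,101.84 ÷ 1.8864 = BRL 584.10
BRL 584.10 × 2.8824 = ZAR 1,683.61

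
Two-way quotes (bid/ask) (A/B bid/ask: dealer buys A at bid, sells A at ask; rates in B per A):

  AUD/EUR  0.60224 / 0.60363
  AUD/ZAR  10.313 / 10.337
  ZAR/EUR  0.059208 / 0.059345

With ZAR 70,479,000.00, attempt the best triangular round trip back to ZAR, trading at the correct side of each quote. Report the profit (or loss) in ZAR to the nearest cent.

Net profit: ZAR 815,220.76

Best loop ZAR → EUR → AUD → ZAR:
ZAR 70,479,000.00 × 0.059208 (sell ZAR at bid) = EUR 4,172,920.63
EUR 4,172,920.63 ÷ 0.60363 (buy AUD at ask) = AUD 6,913,043.80
AUD 6,913,043.80 × 10.313 (sell AUD at bid) = ZAR 71,294,220.76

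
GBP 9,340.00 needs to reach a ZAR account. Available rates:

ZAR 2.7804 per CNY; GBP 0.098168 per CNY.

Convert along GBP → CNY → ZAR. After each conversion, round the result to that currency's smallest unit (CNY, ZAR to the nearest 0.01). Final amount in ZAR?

GBP 9,340.00 ÷ 0.098168 = CNY 95,143.02
CNY 95,143.02 × 2.7804 = ZAR 264,535.65

ZAR 264,535.65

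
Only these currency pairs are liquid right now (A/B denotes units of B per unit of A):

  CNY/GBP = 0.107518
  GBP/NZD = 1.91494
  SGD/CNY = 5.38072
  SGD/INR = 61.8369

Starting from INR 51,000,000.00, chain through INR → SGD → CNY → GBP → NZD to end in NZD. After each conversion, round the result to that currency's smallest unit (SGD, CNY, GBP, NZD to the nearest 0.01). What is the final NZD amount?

NZD 913,690.70

INR 51,000,000.00 ÷ 61.8369 = SGD 824,750.27
SGD 824,750.27 × 5.38072 = CNY 4,437,750.27
CNY 4,437,750.27 × 0.107518 = GBP 477,138.03
GBP 477,138.03 × 1.91494 = NZD 913,690.70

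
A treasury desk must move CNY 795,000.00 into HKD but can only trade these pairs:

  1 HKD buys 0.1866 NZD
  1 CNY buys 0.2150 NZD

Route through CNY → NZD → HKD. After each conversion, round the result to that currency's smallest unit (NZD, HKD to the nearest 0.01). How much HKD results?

HKD 915,996.78

CNY 795,000.00 × 0.2150 = NZD 170,925.00
NZD 170,925.00 ÷ 0.1866 = HKD 915,996.78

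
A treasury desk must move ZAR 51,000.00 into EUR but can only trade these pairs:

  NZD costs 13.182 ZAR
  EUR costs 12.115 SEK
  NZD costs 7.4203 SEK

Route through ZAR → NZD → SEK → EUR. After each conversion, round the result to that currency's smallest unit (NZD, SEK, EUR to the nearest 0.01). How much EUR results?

EUR 2,369.66

ZAR 51,000.00 ÷ 13.182 = NZD 3,868.91
NZD 3,868.91 × 7.4203 = SEK 28,708.47
SEK 28,708.47 ÷ 12.115 = EUR 2,369.66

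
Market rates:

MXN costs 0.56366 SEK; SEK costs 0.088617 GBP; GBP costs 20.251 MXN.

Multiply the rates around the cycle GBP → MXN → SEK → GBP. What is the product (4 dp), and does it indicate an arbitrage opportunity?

Around GBP → MXN → SEK → GBP: 1 × 20.251 × 0.56366 × 0.088617 = 1.011535
Product > 1; profitable direction is GBP → MXN → SEK → GBP.

1.0115 (arbitrage exists)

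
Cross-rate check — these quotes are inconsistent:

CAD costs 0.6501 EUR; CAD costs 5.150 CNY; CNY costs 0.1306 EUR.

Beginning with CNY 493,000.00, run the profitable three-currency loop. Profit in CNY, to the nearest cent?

Profitable loop is CNY → EUR → CAD → CNY:
CNY 493,000.00 × 0.1306 = EUR 64,385.80
EUR 64,385.80 ÷ 0.6501 = CAD 99,039.84
CAD 99,039.84 × 5.150 = CNY 510,055.18
Profit = CNY 510,055.18 − CNY 493,000.00

Profit: CNY 17,055.18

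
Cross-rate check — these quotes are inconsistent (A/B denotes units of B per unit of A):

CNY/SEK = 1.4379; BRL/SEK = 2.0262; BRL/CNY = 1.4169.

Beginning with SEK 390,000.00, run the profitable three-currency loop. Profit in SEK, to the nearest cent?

Profitable loop is SEK → BRL → CNY → SEK:
SEK 390,000.00 ÷ 2.0262 = BRL 192,478.53
BRL 192,478.53 × 1.4169 = CNY 272,722.83
CNY 272,722.83 × 1.4379 = SEK 392,148.16
Profit = SEK 392,148.16 − SEK 390,000.00

Profit: SEK 2,148.16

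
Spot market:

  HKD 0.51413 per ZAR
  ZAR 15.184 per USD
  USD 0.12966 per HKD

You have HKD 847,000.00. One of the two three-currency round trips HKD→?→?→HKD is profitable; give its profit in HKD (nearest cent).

Profitable loop is HKD → USD → ZAR → HKD:
HKD 847,000.00 × 0.12966 = USD 109,822.02
USD 109,822.02 × 15.184 = ZAR 1,667,537.55
ZAR 1,667,537.55 × 0.51413 = HKD 857,331.08
Profit = HKD 857,331.08 − HKD 847,000.00

Profit: HKD 10,331.08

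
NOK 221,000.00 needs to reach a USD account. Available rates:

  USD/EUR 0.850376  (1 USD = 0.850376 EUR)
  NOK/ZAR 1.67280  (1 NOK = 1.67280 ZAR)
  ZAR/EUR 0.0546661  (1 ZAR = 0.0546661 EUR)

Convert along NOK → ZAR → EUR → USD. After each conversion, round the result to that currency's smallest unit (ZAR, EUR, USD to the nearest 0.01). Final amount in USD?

USD 23,765.30

NOK 221,000.00 × 1.67280 = ZAR 369,688.80
ZAR 369,688.80 × 0.0546661 = EUR 20,209.44
EUR 20,209.44 ÷ 0.850376 = USD 23,765.30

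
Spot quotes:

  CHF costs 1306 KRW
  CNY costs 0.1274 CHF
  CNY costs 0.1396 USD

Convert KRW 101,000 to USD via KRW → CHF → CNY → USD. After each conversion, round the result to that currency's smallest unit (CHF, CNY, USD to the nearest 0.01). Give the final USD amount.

KRW 101,000 ÷ 1306 = CHF 77.34
CHF 77.34 ÷ 0.1274 = CNY 607.06
CNY 607.06 × 0.1396 = USD 84.75

USD 84.75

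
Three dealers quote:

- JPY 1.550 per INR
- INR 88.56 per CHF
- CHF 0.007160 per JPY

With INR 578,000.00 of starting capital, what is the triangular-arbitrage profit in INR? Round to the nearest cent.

Profit: INR 10,092.32

Profitable loop is INR → CHF → JPY → INR:
INR 578,000.00 ÷ 88.56 = CHF 6,526.65
CHF 6,526.65 ÷ 0.007160 = JPY 911,543
JPY 911,543 ÷ 1.550 = INR 588,092.32
Profit = INR 588,092.32 − INR 578,000.00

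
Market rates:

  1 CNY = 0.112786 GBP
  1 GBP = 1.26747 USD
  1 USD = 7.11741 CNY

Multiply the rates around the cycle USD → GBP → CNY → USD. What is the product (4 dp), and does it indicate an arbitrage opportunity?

Around USD → GBP → CNY → USD: 1 ÷ 1.26747 ÷ 0.112786 ÷ 7.11741 = 0.982845
Product < 1; profitable direction is USD → CNY → GBP → USD.

0.9828 (arbitrage exists)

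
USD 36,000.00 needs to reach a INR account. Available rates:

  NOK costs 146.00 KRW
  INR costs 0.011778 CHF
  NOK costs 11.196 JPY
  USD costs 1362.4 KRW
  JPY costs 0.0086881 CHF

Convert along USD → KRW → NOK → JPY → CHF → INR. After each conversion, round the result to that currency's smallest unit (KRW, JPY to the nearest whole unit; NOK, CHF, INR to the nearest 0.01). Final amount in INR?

INR 2,774,409.07

USD 36,000.00 × 1362.4 = KRW 49,046,400
KRW 49,046,400 ÷ 146.00 = NOK 335,934.25
NOK 335,934.25 × 11.196 = JPY 3,761,120
JPY 3,761,120 × 0.0086881 = CHF 32,676.99
CHF 32,676.99 ÷ 0.011778 = INR 2,774,409.07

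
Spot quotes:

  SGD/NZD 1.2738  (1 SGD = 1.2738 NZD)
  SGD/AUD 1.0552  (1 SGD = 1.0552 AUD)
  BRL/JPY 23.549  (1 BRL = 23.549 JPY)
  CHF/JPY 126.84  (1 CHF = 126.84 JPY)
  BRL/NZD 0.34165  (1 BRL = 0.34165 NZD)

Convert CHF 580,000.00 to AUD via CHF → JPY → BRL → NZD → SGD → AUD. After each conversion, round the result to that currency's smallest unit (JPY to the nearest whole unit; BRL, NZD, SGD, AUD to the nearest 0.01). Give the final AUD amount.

CHF 580,000.00 × 126.84 = JPY 73,567,200
JPY 73,567,200 ÷ 23.549 = BRL 3,124,005.27
BRL 3,124,005.27 × 0.34165 = NZD 1,067,316.40
NZD 1,067,316.40 ÷ 1.2738 = SGD 837,899.51
SGD 837,899.51 × 1.0552 = AUD 884,151.56

AUD 884,151.56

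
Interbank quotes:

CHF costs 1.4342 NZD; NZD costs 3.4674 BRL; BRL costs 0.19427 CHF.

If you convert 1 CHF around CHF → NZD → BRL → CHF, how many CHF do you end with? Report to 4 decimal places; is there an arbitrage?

Around CHF → NZD → BRL → CHF: 1 × 1.4342 × 3.4674 × 0.19427 = 0.966094
Product < 1; profitable direction is CHF → BRL → NZD → CHF.

0.9661 (arbitrage exists)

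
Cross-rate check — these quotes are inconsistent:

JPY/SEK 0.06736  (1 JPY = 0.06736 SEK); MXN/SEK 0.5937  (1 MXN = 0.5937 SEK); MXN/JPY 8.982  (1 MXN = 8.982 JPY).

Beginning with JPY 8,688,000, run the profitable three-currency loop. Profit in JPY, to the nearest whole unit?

Profit: JPY 165,763

Profitable loop is JPY → SEK → MXN → JPY:
JPY 8,688,000 × 0.06736 = SEK 585,223.68
SEK 585,223.68 ÷ 0.5937 = MXN 985,722.89
MXN 985,722.89 × 8.982 = JPY 8,853,763
Profit = JPY 8,853,763 − JPY 8,688,000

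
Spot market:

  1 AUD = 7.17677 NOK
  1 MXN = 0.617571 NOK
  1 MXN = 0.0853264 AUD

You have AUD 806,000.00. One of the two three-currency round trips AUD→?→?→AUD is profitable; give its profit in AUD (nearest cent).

Profit: AUD 6,848.27

Profitable loop is AUD → MXN → NOK → AUD:
AUD 806,000.00 ÷ 0.0853264 = MXN 9,446,079.99
MXN 9,446,079.99 × 0.617571 = NOK 5,833,625.07
NOK 5,833,625.07 ÷ 7.17677 = AUD 812,848.27
Profit = AUD 812,848.27 − AUD 806,000.00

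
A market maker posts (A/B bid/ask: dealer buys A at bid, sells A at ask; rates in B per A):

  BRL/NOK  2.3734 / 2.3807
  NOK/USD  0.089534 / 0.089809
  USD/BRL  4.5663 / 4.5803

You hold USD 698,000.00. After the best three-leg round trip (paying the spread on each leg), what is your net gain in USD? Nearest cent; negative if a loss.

Net profit: USD 14,749.57

Best loop USD → NOK → BRL → USD:
USD 698,000.00 ÷ 0.089809 (buy NOK at ask) = NOK 7,772,049.57
NOK 7,772,049.57 ÷ 2.3807 (buy BRL at ask) = BRL 3,264,606.87
BRL 3,264,606.87 ÷ 4.5803 (buy USD at ask) = USD 712,749.57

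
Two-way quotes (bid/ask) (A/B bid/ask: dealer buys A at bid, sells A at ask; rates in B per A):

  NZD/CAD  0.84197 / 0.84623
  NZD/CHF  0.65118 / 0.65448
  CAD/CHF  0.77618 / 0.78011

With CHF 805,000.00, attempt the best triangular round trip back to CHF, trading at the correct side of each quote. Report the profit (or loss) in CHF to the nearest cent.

Net result: CHF -1,180.45 (no profitable arbitrage after spreads)

Best loop CHF → NZD → CAD → CHF:
CHF 805,000.00 ÷ 0.65448 (buy NZD at ask) = NZD 1,229,984.11
NZD 1,229,984.11 × 0.84197 (sell NZD at bid) = CAD 1,035,609.72
CAD 1,035,609.72 × 0.77618 (sell CAD at bid) = CHF 803,819.55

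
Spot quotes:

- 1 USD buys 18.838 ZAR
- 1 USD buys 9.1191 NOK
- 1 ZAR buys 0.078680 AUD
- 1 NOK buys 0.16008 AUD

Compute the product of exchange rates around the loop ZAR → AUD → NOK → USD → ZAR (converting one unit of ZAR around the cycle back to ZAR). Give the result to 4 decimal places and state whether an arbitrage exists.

1.0153 (arbitrage exists)

Around ZAR → AUD → NOK → USD → ZAR: 1 × 0.078680 ÷ 0.16008 ÷ 9.1191 × 18.838 = 1.015337
Product > 1; profitable direction is ZAR → AUD → NOK → USD → ZAR.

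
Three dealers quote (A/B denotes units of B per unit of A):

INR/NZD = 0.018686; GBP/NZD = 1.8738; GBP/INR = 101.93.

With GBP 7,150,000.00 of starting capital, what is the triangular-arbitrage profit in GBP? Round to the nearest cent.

Profit: GBP 117,770.02

Profitable loop is GBP → INR → NZD → GBP:
GBP 7,150,000.00 × 101.93 = INR 728,799,500.00
INR 728,799,500.00 × 0.018686 = NZD 13,618,347.46
NZD 13,618,347.46 ÷ 1.8738 = GBP 7,267,770.02
Profit = GBP 7,267,770.02 − GBP 7,150,000.00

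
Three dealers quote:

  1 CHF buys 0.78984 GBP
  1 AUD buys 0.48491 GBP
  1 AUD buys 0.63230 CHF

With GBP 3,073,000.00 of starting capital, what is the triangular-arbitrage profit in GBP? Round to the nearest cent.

Profit: GBP 91,927.21

Profitable loop is GBP → AUD → CHF → GBP:
GBP 3,073,000.00 ÷ 0.48491 = AUD 6,337,258.46
AUD 6,337,258.46 × 0.63230 = CHF 4,007,048.52
CHF 4,007,048.52 × 0.78984 = GBP 3,164,927.21
Profit = GBP 3,164,927.21 − GBP 3,073,000.00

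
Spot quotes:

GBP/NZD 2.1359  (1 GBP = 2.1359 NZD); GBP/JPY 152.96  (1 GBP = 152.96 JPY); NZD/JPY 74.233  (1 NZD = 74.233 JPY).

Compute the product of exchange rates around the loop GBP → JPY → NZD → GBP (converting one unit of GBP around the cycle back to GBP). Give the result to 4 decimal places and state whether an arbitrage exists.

Around GBP → JPY → NZD → GBP: 1 × 152.96 ÷ 74.233 ÷ 2.1359 = 0.964717
Product < 1; profitable direction is GBP → NZD → JPY → GBP.

0.9647 (arbitrage exists)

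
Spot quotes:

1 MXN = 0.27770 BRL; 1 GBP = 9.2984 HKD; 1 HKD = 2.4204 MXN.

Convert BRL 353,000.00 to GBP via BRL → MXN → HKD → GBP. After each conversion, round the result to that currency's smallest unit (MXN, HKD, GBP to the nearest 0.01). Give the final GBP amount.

GBP 56,481.14

BRL 353,000.00 ÷ 0.27770 = MXN 1,271,155.92
MXN 1,271,155.92 ÷ 2.4204 = HKD 525,184.23
HKD 525,184.23 ÷ 9.2984 = GBP 56,481.14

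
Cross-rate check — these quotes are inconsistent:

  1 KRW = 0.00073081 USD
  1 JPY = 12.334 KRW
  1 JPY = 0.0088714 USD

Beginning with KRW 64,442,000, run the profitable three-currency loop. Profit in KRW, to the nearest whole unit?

Profitable loop is KRW → USD → JPY → KRW:
KRW 64,442,000 × 0.00073081 = USD 47,094.86
USD 47,094.86 ÷ 0.0088714 = JPY 5,308,616
JPY 5,308,616 × 12.334 = KRW 65,476,473
Profit = KRW 65,476,473 − KRW 64,442,000

Profit: KRW 1,034,473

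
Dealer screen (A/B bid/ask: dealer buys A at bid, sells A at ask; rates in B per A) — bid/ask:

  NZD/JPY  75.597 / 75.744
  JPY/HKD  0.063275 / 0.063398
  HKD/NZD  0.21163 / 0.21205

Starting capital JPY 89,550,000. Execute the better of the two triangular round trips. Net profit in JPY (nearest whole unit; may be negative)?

Net profit: JPY 1,102,448

Best loop JPY → HKD → NZD → JPY:
JPY 89,550,000 × 0.063275 (sell JPY at bid) = HKD 5,666,276.25
HKD 5,666,276.25 × 0.21163 (sell HKD at bid) = NZD 1,199,154.04
NZD 1,199,154.04 × 75.597 (sell NZD at bid) = JPY 90,652,448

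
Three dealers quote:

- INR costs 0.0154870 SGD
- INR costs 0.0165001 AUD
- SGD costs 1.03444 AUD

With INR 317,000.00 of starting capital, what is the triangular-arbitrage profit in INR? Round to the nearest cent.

Profit: INR 9,492.52

Profitable loop is INR → AUD → SGD → INR:
INR 317,000.00 × 0.0165001 = AUD 5,230.53
AUD 5,230.53 ÷ 1.03444 = SGD 5,056.39
SGD 5,056.39 ÷ 0.0154870 = INR 326,492.52
Profit = INR 326,492.52 − INR 317,000.00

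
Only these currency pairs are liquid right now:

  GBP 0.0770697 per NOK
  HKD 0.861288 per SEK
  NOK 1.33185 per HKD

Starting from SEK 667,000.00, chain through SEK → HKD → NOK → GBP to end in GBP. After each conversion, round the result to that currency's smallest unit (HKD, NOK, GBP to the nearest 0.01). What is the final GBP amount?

SEK 667,000.00 × 0.861288 = HKD 574,479.10
HKD 574,479.10 × 1.33185 = NOK 765,119.99
NOK 765,119.99 × 0.0770697 = GBP 58,967.57

GBP 58,967.57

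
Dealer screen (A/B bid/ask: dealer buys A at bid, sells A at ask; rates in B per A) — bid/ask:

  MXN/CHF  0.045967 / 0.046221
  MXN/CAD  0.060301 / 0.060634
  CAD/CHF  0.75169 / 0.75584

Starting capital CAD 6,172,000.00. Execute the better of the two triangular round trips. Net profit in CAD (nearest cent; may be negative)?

Net profit: CAD 18,503.70

Best loop CAD → MXN → CHF → CAD:
CAD 6,172,000.00 ÷ 0.060634 (buy MXN at ask) = MXN 101,791,074.31
MXN 101,791,074.31 × 0.045967 (sell MXN at bid) = CHF 4,679,030.31
CHF 4,679,030.31 ÷ 0.75584 (buy CAD at ask) = CAD 6,190,503.70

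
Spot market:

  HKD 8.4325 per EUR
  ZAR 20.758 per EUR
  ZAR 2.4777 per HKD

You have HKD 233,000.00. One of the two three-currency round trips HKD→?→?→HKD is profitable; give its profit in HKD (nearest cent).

Profitable loop is HKD → ZAR → EUR → HKD:
HKD 233,000.00 × 2.4777 = ZAR 577,304.10
ZAR 577,304.10 ÷ 20.758 = EUR 27,811.16
EUR 27,811.16 × 8.4325 = HKD 234,517.62
Profit = HKD 234,517.62 − HKD 233,000.00

Profit: HKD 1,517.62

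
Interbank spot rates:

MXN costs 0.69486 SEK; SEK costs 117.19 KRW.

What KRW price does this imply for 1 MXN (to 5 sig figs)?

MXN/KRW = 81.431

1 MXN × 0.69486 = 0.69486 SEK
0.69486 SEK × 117.19 = 81.4306 KRW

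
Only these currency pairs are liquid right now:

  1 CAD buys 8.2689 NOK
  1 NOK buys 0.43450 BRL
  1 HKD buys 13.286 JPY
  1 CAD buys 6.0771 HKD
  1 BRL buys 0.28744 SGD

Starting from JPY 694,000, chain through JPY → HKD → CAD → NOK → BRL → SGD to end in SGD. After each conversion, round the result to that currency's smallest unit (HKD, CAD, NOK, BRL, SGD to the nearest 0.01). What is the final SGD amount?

JPY 694,000 ÷ 13.286 = HKD 52,235.44
HKD 52,235.44 ÷ 6.0771 = CAD 8,595.46
CAD 8,595.46 × 8.2689 = NOK 71,075.00
NOK 71,075.00 × 0.43450 = BRL 30,882.09
BRL 30,882.09 × 0.28744 = SGD 8,876.75

SGD 8,876.75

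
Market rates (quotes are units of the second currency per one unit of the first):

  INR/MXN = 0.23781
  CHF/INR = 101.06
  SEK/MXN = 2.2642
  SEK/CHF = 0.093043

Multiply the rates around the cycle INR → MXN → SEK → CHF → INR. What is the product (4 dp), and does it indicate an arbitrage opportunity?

0.9876 (arbitrage exists)

Around INR → MXN → SEK → CHF → INR: 1 × 0.23781 ÷ 2.2642 × 0.093043 × 101.06 = 0.987594
Product < 1; profitable direction is INR → CHF → SEK → MXN → INR.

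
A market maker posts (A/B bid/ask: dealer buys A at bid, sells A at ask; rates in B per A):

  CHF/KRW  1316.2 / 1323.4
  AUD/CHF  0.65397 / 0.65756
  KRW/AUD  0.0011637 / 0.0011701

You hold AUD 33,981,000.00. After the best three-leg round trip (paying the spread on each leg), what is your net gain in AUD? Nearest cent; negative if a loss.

Net profit: AUD 56,441.04

Best loop AUD → CHF → KRW → AUD:
AUD 33,981,000.00 × 0.65397 (sell AUD at bid) = CHF 22,222,554.57
CHF 22,222,554.57 × 1316.2 (sell CHF at bid) = KRW 29,249,326,325
KRW 29,249,326,325 × 0.0011637 (sell KRW at bid) = AUD 34,037,441.04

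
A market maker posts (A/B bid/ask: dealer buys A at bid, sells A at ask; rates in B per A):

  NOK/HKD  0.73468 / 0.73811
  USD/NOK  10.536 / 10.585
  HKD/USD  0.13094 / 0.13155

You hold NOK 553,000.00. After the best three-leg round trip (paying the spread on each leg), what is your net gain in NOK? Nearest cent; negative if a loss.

Net profit: NOK 7,494.62

Best loop NOK → HKD → USD → NOK:
NOK 553,000.00 × 0.73468 (sell NOK at bid) = HKD 406,278.04
HKD 406,278.04 × 0.13094 (sell HKD at bid) = USD 53,198.05
USD 53,198.05 × 10.536 (sell USD at bid) = NOK 560,494.62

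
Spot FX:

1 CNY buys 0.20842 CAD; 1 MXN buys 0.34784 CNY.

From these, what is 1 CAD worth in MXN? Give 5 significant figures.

1 CAD ÷ 0.20842 = 4.798 CNY
4.798 CNY ÷ 0.34784 = 13.7937 MXN

CAD/MXN = 13.794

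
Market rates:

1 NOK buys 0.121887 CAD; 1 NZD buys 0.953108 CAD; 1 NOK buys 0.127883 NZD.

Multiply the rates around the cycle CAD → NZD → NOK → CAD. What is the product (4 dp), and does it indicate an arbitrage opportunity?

Around CAD → NZD → NOK → CAD: 1 ÷ 0.953108 ÷ 0.127883 × 0.121887 = 1.000006
Product ≈ 1 (deviation 0.001%, within rounding noise).

1.0000 (no arbitrage)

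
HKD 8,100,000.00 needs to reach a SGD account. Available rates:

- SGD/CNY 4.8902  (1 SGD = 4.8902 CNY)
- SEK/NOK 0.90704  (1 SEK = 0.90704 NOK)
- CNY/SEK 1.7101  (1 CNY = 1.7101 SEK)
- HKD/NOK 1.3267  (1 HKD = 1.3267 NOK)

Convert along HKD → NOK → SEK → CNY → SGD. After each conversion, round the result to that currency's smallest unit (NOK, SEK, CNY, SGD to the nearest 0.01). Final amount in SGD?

SGD 1,416,717.24

HKD 8,100,000.00 × 1.3267 = NOK 10,746,270.00
NOK 10,746,270.00 ÷ 0.90704 = SEK 11,847,625.24
SEK 11,847,625.24 ÷ 1.7101 = CNY 6,928,030.66
CNY 6,928,030.66 ÷ 4.8902 = SGD 1,416,717.24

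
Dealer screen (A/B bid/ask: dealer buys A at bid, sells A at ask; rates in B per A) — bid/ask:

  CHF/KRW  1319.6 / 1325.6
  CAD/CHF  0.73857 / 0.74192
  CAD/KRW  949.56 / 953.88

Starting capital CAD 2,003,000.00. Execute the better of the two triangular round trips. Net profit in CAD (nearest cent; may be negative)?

Net profit: CAD 43,544.42

Best loop CAD → CHF → KRW → CAD:
CAD 2,003,000.00 × 0.73857 (sell CAD at bid) = CHF 1,479,355.71
CHF 1,479,355.71 × 1319.6 (sell CHF at bid) = KRW 1,952,157,795
KRW 1,952,157,795 ÷ 953.88 (buy CAD at ask) = CAD 2,046,544.42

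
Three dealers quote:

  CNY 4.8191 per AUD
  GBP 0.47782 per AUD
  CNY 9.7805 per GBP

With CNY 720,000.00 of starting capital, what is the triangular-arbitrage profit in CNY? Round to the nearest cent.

Profit: CNY 22,459.99

Profitable loop is CNY → GBP → AUD → CNY:
CNY 720,000.00 ÷ 9.7805 = GBP 73,615.87
GBP 73,615.87 ÷ 0.47782 = AUD 154,066.11
AUD 154,066.11 × 4.8191 = CNY 742,459.99
Profit = CNY 742,459.99 − CNY 720,000.00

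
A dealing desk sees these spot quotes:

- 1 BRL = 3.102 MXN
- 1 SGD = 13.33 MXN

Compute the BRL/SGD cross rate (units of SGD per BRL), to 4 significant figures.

1 BRL × 3.102 = 3.102 MXN
3.102 MXN ÷ 13.33 = 0.232708 SGD

BRL/SGD = 0.2327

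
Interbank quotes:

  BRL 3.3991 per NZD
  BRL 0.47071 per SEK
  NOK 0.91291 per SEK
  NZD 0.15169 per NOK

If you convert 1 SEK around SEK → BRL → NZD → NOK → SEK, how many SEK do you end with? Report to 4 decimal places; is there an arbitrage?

1.0000 (no arbitrage)

Around SEK → BRL → NZD → NOK → SEK: 1 × 0.47071 ÷ 3.3991 ÷ 0.15169 ÷ 0.91291 = 1.000011
Product ≈ 1 (deviation 0.001%, within rounding noise).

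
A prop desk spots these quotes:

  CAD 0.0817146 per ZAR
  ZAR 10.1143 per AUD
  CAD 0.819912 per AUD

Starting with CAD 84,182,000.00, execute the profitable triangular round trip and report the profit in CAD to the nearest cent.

Profitable loop is CAD → AUD → ZAR → CAD:
CAD 84,182,000.00 ÷ 0.819912 = AUD 102,671,994.07
AUD 102,671,994.07 × 10.1143 = ZAR 1,038,455,349.60
ZAR 1,038,455,349.60 × 0.0817146 = CAD 84,856,963.51
Profit = CAD 84,856,963.51 − CAD 84,182,000.00

Profit: CAD 674,963.51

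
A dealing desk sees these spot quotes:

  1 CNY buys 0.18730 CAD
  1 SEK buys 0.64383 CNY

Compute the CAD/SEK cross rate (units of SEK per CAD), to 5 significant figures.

1 CAD ÷ 0.18730 = 5.33903 CNY
5.33903 CNY ÷ 0.64383 = 8.29261 SEK

CAD/SEK = 8.2926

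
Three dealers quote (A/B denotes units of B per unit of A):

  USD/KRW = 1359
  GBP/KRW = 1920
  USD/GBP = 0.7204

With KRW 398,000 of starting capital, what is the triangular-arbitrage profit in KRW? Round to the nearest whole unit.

Profit: KRW 7,078

Profitable loop is KRW → USD → GBP → KRW:
KRW 398,000 ÷ 1359 = USD 292.86
USD 292.86 × 0.7204 = GBP 210.98
GBP 210.98 × 1920 = KRW 405,078
Profit = KRW 405,078 − KRW 398,000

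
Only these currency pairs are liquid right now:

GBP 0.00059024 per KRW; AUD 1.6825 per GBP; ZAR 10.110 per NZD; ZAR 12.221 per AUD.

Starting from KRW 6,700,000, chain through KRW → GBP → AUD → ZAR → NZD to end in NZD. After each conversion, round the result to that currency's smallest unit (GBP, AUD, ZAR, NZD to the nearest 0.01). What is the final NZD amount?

KRW 6,700,000 × 0.00059024 = GBP 3,954.61
GBP 3,954.61 × 1.6825 = AUD 6,653.63
AUD 6,653.63 × 12.221 = ZAR 81,314.01
ZAR 81,314.01 ÷ 10.110 = NZD 8,042.93

NZD 8,042.93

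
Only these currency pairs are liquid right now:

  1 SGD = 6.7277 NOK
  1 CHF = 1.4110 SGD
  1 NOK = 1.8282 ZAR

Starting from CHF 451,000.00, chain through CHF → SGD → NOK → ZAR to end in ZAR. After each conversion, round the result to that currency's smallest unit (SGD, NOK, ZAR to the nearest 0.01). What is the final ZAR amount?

CHF 451,000.00 × 1.4110 = SGD 636,361.00
SGD 636,361.00 × 6.7277 = NOK 4,281,245.90
NOK 4,281,245.90 × 1.8282 = ZAR 7,826,973.75

ZAR 7,826,973.75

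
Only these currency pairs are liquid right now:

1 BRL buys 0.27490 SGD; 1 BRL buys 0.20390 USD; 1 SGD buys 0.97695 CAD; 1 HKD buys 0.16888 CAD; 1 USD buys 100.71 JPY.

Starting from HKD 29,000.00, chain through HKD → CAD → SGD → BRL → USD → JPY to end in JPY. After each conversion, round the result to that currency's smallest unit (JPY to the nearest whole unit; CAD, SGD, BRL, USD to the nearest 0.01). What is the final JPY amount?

JPY 374,472

HKD 29,000.00 × 0.16888 = CAD 4,897.52
CAD 4,897.52 ÷ 0.97695 = SGD 5,013.07
SGD 5,013.07 ÷ 0.27490 = BRL 18,235.98
BRL 18,235.98 × 0.20390 = USD 3,718.32
USD 3,718.32 × 100.71 = JPY 374,472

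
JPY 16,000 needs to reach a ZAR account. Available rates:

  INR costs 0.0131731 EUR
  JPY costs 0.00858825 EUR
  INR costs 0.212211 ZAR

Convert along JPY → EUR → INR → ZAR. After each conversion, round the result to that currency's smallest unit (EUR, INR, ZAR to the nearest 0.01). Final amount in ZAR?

ZAR 2,213.60

JPY 16,000 × 0.00858825 = EUR 137.41
EUR 137.41 ÷ 0.0131731 = INR 10,431.11
INR 10,431.11 × 0.212211 = ZAR 2,213.60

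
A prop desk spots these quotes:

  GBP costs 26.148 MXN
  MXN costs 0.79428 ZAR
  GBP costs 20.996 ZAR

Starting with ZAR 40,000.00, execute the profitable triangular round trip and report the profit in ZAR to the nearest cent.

Profitable loop is ZAR → MXN → GBP → ZAR:
ZAR 40,000.00 ÷ 0.79428 = MXN 50,360.07
MXN 50,360.07 ÷ 26.148 = GBP 1,925.96
GBP 1,925.96 × 20.996 = ZAR 40,437.51
Profit = ZAR 40,437.51 − ZAR 40,000.00

Profit: ZAR 437.51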